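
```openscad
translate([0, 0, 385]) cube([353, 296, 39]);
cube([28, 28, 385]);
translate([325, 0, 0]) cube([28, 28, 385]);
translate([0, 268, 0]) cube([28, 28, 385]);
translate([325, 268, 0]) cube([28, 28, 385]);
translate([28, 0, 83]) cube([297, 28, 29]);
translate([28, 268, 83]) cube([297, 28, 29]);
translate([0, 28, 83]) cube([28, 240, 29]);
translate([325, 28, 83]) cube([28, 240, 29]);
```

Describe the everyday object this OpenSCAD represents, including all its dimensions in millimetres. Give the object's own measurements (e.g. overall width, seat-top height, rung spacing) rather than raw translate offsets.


A four-legged stool. The seat is a 353×296×39 mm slab whose top surface is at z = 424 mm; four square legs, each 28×28 mm in cross-section, run from the floor (z = 0) to the underside of the seat, each flush with a corner of the seat. Four stretchers, 28 mm wide and 29 mm tall, connect adjacent legs with their undersides at z = 83 mm, each running between the inner faces of the legs it joins and aligned with the legs' outer faces on the other axis.


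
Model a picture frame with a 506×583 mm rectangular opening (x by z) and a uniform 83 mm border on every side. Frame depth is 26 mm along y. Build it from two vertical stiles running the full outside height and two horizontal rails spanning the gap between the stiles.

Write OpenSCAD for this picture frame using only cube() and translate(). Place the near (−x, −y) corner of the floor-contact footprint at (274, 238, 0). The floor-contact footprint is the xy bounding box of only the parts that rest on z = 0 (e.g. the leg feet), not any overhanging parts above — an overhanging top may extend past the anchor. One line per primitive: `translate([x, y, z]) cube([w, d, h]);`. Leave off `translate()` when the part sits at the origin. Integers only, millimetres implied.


translate([274, 238, 0]) cube([83, 26, 749]);
translate([863, 238, 0]) cube([83, 26, 749]);
translate([357, 238, 0]) cube([506, 26, 83]);
translate([357, 238, 666]) cube([506, 26, 83]);


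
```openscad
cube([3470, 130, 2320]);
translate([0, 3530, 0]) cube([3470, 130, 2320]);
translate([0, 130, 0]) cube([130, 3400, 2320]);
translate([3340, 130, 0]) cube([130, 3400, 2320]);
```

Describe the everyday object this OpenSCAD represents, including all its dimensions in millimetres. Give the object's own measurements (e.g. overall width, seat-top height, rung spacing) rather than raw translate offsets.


The wall frame of a small rectangular building: four walls, each 2320 mm tall and 130 mm thick, enclosing a footprint 3470 mm (x) by 3660 mm (y) outside-to-outside, with no floor or roof. The front and back walls (the −y and +y sides) span the full width; the two side walls fit between them.


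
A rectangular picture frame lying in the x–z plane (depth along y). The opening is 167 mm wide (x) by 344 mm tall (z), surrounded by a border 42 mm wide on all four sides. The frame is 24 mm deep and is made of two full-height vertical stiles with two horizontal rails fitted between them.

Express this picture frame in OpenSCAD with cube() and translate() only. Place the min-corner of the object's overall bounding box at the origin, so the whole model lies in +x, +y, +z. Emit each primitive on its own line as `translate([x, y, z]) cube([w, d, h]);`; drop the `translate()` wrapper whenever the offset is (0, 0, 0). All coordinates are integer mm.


cube([42, 24, 428]);
translate([209, 0, 0]) cube([42, 24, 428]);
translate([42, 0, 0]) cube([167, 24, 42]);
translate([42, 0, 386]) cube([167, 24, 42]);


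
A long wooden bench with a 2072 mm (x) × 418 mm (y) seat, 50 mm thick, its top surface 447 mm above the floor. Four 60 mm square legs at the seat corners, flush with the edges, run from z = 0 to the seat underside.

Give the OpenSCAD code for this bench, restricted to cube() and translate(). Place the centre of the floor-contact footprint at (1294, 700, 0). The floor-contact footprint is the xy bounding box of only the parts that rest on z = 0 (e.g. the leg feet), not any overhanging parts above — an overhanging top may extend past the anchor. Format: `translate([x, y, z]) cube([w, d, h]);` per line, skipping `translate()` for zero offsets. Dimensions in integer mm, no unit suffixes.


translate([258, 491, 397]) cube([2072, 418, 50]);
translate([258, 491, 0]) cube([60, 60, 397]);
translate([258, 849, 0]) cube([60, 60, 397]);
translate([2270, 491, 0]) cube([60, 60, 397]);
translate([2270, 849, 0]) cube([60, 60, 397]);


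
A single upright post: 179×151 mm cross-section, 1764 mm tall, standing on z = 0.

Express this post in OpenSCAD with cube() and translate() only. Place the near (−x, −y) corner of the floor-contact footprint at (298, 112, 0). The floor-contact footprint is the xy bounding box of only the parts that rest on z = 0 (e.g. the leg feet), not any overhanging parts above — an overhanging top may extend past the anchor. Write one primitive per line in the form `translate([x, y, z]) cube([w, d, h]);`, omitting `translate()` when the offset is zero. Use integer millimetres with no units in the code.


translate([298, 112, 0]) cube([179, 151, 1764]);


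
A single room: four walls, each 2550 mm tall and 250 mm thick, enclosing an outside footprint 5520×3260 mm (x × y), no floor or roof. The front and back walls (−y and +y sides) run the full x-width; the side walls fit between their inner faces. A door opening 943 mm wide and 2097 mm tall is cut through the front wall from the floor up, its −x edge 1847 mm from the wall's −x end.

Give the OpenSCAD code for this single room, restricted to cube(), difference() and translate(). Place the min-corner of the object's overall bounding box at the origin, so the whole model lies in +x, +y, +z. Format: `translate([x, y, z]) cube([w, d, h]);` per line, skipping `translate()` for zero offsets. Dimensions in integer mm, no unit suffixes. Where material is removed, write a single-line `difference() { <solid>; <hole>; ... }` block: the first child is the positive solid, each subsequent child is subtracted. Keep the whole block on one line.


difference() { cube([5520, 250, 2550]); translate([1847, 0, 0]) cube([943, 250, 2097]); }
translate([0, 3010, 0]) cube([5520, 250, 2550]);
translate([0, 250, 0]) cube([250, 2760, 2550]);
translate([5270, 250, 0]) cube([250, 2760, 2550]);


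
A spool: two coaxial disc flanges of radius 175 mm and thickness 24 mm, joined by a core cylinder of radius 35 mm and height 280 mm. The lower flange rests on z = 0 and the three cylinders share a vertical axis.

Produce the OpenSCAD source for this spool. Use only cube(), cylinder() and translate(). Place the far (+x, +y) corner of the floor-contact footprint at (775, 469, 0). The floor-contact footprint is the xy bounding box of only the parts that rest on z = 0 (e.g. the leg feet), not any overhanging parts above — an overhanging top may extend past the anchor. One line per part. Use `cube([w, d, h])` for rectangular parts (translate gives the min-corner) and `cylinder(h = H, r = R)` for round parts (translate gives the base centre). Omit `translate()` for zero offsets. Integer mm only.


translate([600, 294, 0]) cylinder(h = 24, r = 175);
translate([600, 294, 24]) cylinder(h = 280, r = 35);
translate([600, 294, 304]) cylinder(h = 24, r = 175);


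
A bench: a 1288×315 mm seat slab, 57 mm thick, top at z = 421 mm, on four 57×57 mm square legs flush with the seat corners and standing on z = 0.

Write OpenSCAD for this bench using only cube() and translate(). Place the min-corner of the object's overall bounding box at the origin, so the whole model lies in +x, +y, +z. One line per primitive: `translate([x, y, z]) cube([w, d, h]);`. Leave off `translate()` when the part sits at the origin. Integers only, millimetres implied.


translate([0, 0, 364]) cube([1288, 315, 57]);
cube([57, 57, 364]);
translate([0, 258, 0]) cube([57, 57, 364]);
translate([1231, 0, 0]) cube([57, 57, 364]);
translate([1231, 258, 0]) cube([57, 57, 364]);


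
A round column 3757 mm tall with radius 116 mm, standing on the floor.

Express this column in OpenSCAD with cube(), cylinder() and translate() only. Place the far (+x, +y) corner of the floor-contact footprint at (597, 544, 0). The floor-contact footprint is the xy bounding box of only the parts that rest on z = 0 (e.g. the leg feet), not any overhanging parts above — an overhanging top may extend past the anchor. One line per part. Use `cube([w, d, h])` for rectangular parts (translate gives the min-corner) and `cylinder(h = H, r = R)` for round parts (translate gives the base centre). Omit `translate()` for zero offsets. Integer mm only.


translate([481, 428, 0]) cylinder(h = 3757, r = 116);


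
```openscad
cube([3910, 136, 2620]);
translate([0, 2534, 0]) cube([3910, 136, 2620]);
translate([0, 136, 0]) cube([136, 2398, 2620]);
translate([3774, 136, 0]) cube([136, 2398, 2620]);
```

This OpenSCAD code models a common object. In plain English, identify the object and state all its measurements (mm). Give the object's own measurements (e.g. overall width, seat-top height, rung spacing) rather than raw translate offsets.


The wall frame of a small rectangular building: four walls, each 2620 mm tall and 136 mm thick, enclosing a footprint 3910 mm (x) by 2670 mm (y) outside-to-outside, with no floor or roof. The front and back walls (the −y and +y sides) span the full width; the two side walls fit between them.


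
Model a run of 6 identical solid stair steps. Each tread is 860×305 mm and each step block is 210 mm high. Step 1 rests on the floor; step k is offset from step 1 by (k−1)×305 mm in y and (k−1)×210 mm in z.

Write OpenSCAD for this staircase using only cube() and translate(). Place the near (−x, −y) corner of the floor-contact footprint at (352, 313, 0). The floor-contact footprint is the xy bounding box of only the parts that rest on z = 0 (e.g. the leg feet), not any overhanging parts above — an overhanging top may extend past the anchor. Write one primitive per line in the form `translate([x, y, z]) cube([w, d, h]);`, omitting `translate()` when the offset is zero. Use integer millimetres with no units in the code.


translate([352, 313, 0]) cube([860, 305, 210]);
translate([352, 618, 210]) cube([860, 305, 210]);
translate([352, 923, 420]) cube([860, 305, 210]);
translate([352, 1228, 630]) cube([860, 305, 210]);
translate([352, 1533, 840]) cube([860, 305, 210]);
translate([352, 1838, 1050]) cube([860, 305, 210]);


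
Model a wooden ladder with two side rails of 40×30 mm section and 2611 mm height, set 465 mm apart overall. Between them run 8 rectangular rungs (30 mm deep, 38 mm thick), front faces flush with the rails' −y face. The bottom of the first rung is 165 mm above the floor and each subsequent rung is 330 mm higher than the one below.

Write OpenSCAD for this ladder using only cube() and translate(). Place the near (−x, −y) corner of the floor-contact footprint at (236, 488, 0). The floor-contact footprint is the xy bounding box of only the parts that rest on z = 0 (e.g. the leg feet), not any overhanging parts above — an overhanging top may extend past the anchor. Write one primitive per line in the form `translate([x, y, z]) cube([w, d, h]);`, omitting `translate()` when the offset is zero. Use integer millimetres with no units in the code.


// rung span = 465 - 2*40 = 385
// rung[k] z = 165 + k*330
translate([236, 488, 0]) cube([40, 30, 2611]);
translate([661, 488, 0]) cube([40, 30, 2611]);
translate([276, 488, 165]) cube([385, 30, 38]);
translate([276, 488, 495]) cube([385, 30, 38]);
translate([276, 488, 825]) cube([385, 30, 38]);
translate([276, 488, 1155]) cube([385, 30, 38]);
translate([276, 488, 1485]) cube([385, 30, 38]);
translate([276, 488, 1815]) cube([385, 30, 38]);
translate([276, 488, 2145]) cube([385, 30, 38]);
translate([276, 488, 2475]) cube([385, 30, 38]);


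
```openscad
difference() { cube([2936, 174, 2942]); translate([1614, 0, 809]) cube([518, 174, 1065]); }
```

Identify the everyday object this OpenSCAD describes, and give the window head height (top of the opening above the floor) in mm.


A wall with a window opening. The window head height is 1874 mm.

A wall with a rectangular opening subtracted — a window. Sill at z = 809, opening 1065 mm tall, so the head is at 809 + 1065 = 1874 mm.


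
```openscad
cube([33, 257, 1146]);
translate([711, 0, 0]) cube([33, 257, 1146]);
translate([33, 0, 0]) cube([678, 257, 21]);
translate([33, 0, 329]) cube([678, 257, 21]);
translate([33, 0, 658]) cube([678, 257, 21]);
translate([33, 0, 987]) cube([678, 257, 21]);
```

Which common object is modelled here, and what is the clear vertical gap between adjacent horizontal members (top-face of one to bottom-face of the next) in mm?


A bookshelf. The clear shelf gap is 308 mm.

Two tall side panels with 4 horizontal boards between them — a bookshelf. The first two shelf undersides are at z = 0 and z = 329; with shelf thickness 21, the clear gap is 329 − 0 − 21 = 308 mm.


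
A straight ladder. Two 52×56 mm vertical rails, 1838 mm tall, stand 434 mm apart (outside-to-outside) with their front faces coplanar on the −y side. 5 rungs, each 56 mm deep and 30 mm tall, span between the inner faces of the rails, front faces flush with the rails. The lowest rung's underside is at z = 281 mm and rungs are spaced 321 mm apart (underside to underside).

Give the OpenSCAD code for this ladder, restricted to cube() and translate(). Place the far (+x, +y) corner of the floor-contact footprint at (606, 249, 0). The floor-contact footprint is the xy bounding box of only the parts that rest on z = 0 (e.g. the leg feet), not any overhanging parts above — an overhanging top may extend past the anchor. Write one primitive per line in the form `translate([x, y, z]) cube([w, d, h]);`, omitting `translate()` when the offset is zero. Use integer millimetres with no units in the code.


translate([172, 193, 0]) cube([52, 56, 1838]);
translate([554, 193, 0]) cube([52, 56, 1838]);
translate([224, 193, 281]) cube([330, 56, 30]);
translate([224, 193, 602]) cube([330, 56, 30]);
translate([224, 193, 923]) cube([330, 56, 30]);
translate([224, 193, 1244]) cube([330, 56, 30]);
translate([224, 193, 1565]) cube([330, 56, 30]);


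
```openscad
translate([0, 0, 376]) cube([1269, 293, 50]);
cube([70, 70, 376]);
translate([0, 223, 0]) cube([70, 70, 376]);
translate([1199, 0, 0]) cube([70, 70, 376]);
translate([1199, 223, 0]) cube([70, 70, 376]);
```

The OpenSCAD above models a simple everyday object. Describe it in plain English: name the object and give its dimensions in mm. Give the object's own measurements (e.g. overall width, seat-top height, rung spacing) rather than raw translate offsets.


A long wooden bench with a 1269 mm (x) × 293 mm (y) seat, 50 mm thick, its top surface 426 mm above the floor. Four 70 mm square legs at the seat corners, flush with the edges, run from z = 0 to the seat underside.


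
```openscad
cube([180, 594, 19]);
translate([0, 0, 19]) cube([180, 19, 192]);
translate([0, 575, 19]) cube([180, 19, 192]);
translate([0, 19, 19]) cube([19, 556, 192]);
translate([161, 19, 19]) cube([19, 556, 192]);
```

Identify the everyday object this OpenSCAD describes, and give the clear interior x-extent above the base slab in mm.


An open box. The internal width is 142 mm.

A 180×594 base slab with four walls standing on it — an open box. The base is 180 mm wide and the walls are 19 mm thick, so the internal width is 180 − 2 × 19 = 142 mm.


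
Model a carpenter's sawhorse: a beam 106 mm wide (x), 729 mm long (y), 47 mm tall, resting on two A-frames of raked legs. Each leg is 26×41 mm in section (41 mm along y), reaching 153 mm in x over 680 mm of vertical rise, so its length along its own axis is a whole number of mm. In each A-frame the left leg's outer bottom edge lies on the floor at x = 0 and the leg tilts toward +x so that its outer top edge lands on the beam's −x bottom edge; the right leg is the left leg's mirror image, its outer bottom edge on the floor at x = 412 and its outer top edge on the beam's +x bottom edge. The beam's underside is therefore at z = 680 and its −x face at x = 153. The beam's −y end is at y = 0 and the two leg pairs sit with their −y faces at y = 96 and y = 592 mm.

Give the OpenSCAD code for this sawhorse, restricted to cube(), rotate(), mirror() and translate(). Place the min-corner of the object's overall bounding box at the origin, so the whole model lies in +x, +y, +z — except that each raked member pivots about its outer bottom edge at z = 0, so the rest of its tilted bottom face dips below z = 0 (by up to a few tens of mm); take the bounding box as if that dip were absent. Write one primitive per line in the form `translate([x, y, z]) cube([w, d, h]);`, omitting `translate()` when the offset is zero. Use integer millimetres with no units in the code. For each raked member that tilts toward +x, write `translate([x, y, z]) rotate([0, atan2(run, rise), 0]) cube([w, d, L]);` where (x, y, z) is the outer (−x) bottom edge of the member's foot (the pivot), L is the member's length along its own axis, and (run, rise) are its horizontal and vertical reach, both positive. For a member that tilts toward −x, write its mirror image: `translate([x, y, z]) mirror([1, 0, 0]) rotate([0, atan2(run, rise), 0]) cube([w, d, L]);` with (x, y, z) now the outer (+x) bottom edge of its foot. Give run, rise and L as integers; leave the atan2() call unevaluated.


translate([153, 0, 680]) cube([106, 729, 47]);
translate([0, 96, 0]) rotate([0, atan2(153, 680), 0]) cube([26, 41, 697]);
translate([412, 96, 0]) mirror([1, 0, 0]) rotate([0, atan2(153, 680), 0]) cube([26, 41, 697]);
translate([0, 592, 0]) rotate([0, atan2(153, 680), 0]) cube([26, 41, 697]);
translate([412, 592, 0]) mirror([1, 0, 0]) rotate([0, atan2(153, 680), 0]) cube([26, 41, 697]);


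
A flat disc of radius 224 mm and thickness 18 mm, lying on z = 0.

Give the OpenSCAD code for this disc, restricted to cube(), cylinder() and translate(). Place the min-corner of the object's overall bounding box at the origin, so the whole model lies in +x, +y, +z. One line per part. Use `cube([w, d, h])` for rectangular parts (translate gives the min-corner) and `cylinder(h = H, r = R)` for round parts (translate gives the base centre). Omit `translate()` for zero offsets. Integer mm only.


translate([224, 224, 0]) cylinder(h = 18, r = 224);


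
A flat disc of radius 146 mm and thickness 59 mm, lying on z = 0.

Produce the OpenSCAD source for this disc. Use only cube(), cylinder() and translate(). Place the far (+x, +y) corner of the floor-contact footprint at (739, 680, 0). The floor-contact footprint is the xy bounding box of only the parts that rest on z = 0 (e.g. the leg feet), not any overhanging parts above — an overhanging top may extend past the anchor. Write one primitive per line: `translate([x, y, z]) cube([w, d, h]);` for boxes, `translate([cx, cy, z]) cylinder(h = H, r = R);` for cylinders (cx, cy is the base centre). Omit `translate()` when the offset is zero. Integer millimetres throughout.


translate([593, 534, 0]) cylinder(h = 59, r = 146);


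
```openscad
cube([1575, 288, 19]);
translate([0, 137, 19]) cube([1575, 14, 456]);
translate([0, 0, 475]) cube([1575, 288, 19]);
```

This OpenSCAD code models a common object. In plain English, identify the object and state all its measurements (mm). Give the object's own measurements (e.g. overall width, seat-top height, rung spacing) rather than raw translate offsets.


An I-beam lying along x, 1575 mm long. Overall section height 494 mm. Two flanges 288 mm wide (y) and 19 mm thick, one on the floor and one at the top; a web 14 mm thick runs between them, centred on the flange width.


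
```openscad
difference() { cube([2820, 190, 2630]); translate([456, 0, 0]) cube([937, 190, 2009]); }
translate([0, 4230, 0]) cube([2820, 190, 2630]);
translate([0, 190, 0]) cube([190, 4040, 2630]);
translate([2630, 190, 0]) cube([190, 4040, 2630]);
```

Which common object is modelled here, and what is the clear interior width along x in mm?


A single room. The interior width is 2440 mm.

Four walls enclosing a rectangle with a door in the front wall — a room. Outside width 2820 minus two 190 mm walls gives 2440 mm.


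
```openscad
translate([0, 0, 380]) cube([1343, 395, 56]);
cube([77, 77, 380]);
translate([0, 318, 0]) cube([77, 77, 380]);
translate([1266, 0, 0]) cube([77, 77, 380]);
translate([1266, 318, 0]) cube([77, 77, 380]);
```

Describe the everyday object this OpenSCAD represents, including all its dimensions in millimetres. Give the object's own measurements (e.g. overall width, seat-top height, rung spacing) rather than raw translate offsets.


A bench: a 1343×395 mm seat slab, 56 mm thick, top at z = 436 mm, on four 77×77 mm square legs flush with the seat corners and standing on z = 0.


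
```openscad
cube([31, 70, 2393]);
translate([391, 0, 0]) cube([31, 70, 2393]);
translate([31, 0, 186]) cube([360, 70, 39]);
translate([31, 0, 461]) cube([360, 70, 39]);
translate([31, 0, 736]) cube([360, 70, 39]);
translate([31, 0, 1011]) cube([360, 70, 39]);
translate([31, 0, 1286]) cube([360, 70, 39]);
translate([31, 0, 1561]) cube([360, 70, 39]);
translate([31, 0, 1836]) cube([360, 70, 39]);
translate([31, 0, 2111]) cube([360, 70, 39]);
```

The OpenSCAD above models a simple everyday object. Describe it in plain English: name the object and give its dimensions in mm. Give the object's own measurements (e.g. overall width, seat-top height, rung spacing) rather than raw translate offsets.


A straight ladder. Two 31×70 mm vertical rails, 2393 mm tall, stand 422 mm apart (outside-to-outside) with their front faces coplanar on the −y side. 8 rungs, each 70 mm deep and 39 mm tall, span between the inner faces of the rails, front faces flush with the rails. The lowest rung's underside is at z = 186 mm and rungs are spaced 275 mm apart (underside to underside).


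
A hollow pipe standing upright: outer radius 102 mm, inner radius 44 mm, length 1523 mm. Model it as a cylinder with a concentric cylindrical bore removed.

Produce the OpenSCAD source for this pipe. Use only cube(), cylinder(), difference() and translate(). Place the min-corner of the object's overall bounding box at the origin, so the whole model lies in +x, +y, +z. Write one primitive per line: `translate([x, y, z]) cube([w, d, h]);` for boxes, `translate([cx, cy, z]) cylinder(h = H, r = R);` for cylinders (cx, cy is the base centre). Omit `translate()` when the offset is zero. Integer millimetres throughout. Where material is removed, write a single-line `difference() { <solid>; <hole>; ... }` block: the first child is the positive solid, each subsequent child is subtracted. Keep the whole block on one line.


difference() { translate([102, 102, 0]) cylinder(h = 1523, r = 102); translate([102, 102, 0]) cylinder(h = 1523, r = 44); }


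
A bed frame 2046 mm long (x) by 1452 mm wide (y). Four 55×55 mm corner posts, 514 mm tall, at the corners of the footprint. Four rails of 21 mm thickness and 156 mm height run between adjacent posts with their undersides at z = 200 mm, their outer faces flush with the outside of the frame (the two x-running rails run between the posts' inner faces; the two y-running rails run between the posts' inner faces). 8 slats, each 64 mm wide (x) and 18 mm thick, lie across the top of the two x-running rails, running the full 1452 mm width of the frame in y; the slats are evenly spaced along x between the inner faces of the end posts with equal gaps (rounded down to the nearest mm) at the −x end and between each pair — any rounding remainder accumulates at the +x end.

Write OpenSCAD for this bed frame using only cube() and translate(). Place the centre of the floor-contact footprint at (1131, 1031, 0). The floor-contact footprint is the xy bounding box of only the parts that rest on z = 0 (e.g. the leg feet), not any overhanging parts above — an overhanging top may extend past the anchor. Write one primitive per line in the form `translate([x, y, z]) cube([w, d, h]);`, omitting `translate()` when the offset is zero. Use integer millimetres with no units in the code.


translate([108, 305, 0]) cube([55, 55, 514]);
translate([108, 1702, 0]) cube([55, 55, 514]);
translate([2099, 305, 0]) cube([55, 55, 514]);
translate([2099, 1702, 0]) cube([55, 55, 514]);
translate([163, 305, 200]) cube([1936, 21, 156]);
translate([163, 1736, 200]) cube([1936, 21, 156]);
translate([108, 360, 200]) cube([21, 1342, 156]);
translate([2133, 360, 200]) cube([21, 1342, 156]);
translate([321, 305, 356]) cube([64, 1452, 18]);
translate([543, 305, 356]) cube([64, 1452, 18]);
translate([765, 305, 356]) cube([64, 1452, 18]);
translate([987, 305, 356]) cube([64, 1452, 18]);
translate([1209, 305, 356]) cube([64, 1452, 18]);
translate([1431, 305, 356]) cube([64, 1452, 18]);
translate([1653, 305, 356]) cube([64, 1452, 18]);
translate([1875, 305, 356]) cube([64, 1452, 18]);


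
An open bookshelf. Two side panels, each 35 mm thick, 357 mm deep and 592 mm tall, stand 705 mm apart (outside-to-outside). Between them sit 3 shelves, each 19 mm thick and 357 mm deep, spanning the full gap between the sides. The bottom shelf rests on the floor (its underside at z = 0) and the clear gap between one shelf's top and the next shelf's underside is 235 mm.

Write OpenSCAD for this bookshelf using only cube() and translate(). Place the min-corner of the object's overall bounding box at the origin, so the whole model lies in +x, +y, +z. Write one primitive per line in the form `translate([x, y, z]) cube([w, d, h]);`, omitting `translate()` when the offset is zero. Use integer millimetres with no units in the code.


cube([35, 357, 592]);
translate([670, 0, 0]) cube([35, 357, 592]);
translate([35, 0, 0]) cube([635, 357, 19]);
translate([35, 0, 254]) cube([635, 357, 19]);
translate([35, 0, 508]) cube([635, 357, 19]);


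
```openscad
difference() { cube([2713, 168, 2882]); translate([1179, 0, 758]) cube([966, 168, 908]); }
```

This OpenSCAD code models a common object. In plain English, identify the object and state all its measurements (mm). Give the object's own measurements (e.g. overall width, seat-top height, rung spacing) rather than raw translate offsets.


A wall 2713 mm long (x), 168 mm thick (y), 2882 mm tall, with a rectangular window opening cut through it. The opening is 966 mm wide and 908 mm tall; its sill is at z = 758 mm and its near (−x) edge is 1179 mm from the wall's −x end. The opening passes through the full wall thickness.


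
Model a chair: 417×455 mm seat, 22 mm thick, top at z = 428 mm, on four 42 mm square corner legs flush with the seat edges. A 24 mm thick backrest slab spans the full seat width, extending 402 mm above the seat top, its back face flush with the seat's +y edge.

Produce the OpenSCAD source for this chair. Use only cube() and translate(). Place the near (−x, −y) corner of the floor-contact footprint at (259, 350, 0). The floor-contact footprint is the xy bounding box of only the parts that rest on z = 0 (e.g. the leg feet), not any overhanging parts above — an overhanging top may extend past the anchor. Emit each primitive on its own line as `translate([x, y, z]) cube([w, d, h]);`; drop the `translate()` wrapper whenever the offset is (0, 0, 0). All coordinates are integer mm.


translate([259, 350, 406]) cube([417, 455, 22]);
translate([259, 350, 0]) cube([42, 42, 406]);
translate([634, 350, 0]) cube([42, 42, 406]);
translate([259, 763, 0]) cube([42, 42, 406]);
translate([634, 763, 0]) cube([42, 42, 406]);
translate([259, 781, 428]) cube([417, 24, 402]);


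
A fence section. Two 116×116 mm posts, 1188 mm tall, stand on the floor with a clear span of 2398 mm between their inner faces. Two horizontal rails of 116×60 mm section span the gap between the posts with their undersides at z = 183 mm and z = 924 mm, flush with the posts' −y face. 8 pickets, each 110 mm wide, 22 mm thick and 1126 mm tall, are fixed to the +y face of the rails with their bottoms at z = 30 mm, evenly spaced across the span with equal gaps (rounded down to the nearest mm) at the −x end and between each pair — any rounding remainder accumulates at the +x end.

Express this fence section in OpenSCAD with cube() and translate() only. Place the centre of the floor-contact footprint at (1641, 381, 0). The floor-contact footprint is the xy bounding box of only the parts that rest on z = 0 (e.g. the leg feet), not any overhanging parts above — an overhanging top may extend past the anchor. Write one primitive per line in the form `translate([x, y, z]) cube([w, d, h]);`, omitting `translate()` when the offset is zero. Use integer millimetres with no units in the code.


translate([326, 323, 0]) cube([116, 116, 1188]);
translate([2840, 323, 0]) cube([116, 116, 1188]);
translate([442, 323, 183]) cube([2398, 116, 60]);
translate([442, 323, 924]) cube([2398, 116, 60]);
translate([610, 439, 30]) cube([110, 22, 1126]);
translate([888, 439, 30]) cube([110, 22, 1126]);
translate([1166, 439, 30]) cube([110, 22, 1126]);
translate([1444, 439, 30]) cube([110, 22, 1126]);
translate([1722, 439, 30]) cube([110, 22, 1126]);
translate([2000, 439, 30]) cube([110, 22, 1126]);
translate([2278, 439, 30]) cube([110, 22, 1126]);
translate([2556, 439, 30]) cube([110, 22, 1126]);


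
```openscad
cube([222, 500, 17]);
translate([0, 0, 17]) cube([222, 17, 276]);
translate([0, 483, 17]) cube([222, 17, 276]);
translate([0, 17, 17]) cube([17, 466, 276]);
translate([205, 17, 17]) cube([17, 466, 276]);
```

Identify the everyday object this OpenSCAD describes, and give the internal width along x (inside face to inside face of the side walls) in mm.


An open box. The internal width is 188 mm.

A 222×500 base slab with four walls standing on it — an open box. The base is 222 mm wide and the walls are 17 mm thick, so the internal width is 222 − 2 × 17 = 188 mm.


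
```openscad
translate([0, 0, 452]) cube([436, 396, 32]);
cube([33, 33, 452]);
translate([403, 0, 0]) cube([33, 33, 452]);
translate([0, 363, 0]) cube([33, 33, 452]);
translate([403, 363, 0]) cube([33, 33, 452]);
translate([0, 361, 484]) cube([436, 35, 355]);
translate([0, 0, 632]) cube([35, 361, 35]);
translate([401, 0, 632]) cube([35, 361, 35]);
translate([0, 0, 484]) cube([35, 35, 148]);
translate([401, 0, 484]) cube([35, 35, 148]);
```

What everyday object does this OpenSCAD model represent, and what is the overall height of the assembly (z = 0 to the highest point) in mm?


A chair. The overall height is 839 mm.

A slab on four corner posts with a tall panel at the back — a chair. The seat slab sits at z = 452 with thickness 32, and the 355 mm backrest starts at the seat top, so the overall height is 452 + 32 + 355 = 839 mm.


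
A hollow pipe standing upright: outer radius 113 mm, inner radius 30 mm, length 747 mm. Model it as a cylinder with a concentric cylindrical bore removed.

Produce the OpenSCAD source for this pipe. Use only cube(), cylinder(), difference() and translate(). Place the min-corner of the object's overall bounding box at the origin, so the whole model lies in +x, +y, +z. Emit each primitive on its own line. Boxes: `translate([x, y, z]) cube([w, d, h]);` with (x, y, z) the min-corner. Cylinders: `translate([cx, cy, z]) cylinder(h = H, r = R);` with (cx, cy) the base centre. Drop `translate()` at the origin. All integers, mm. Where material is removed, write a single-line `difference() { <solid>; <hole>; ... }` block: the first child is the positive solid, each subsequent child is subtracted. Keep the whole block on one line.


difference() { translate([113, 113, 0]) cylinder(h = 747, r = 113); translate([113, 113, 0]) cylinder(h = 747, r = 30); }


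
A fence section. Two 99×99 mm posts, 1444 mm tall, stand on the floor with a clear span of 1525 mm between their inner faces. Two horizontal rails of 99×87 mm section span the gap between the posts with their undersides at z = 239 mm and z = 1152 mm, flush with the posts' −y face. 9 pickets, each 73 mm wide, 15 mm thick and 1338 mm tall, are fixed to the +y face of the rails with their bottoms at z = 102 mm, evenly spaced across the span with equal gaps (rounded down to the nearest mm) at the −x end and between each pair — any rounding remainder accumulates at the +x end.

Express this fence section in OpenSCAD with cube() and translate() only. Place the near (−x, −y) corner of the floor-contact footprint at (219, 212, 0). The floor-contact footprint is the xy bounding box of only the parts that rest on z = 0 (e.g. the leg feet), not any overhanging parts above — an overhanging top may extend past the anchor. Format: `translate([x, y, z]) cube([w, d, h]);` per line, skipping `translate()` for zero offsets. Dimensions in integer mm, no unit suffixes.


translate([219, 212, 0]) cube([99, 99, 1444]);
translate([1843, 212, 0]) cube([99, 99, 1444]);
translate([318, 212, 239]) cube([1525, 99, 87]);
translate([318, 212, 1152]) cube([1525, 99, 87]);
translate([404, 311, 102]) cube([73, 15, 1338]);
translate([563, 311, 102]) cube([73, 15, 1338]);
translate([722, 311, 102]) cube([73, 15, 1338]);
translate([881, 311, 102]) cube([73, 15, 1338]);
translate([1040, 311, 102]) cube([73, 15, 1338]);
translate([1199, 311, 102]) cube([73, 15, 1338]);
translate([1358, 311, 102]) cube([73, 15, 1338]);
translate([1517, 311, 102]) cube([73, 15, 1338]);
translate([1676, 311, 102]) cube([73, 15, 1338]);


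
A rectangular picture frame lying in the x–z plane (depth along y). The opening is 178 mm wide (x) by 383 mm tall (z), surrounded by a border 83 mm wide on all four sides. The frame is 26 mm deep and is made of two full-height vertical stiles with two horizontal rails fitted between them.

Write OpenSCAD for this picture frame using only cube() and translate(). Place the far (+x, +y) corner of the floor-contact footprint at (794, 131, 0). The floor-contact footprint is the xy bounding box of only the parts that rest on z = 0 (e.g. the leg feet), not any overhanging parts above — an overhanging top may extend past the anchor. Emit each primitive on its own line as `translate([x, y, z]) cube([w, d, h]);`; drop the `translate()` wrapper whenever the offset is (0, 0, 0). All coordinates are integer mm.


translate([450, 105, 0]) cube([83, 26, 549]);
translate([711, 105, 0]) cube([83, 26, 549]);
translate([533, 105, 0]) cube([178, 26, 83]);
translate([533, 105, 466]) cube([178, 26, 83]);


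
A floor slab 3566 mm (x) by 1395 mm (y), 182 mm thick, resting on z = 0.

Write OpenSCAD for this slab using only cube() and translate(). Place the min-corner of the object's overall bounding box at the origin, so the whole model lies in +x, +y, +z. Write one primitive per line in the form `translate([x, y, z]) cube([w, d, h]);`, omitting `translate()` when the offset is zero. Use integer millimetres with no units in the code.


cube([3566, 1395, 182]);


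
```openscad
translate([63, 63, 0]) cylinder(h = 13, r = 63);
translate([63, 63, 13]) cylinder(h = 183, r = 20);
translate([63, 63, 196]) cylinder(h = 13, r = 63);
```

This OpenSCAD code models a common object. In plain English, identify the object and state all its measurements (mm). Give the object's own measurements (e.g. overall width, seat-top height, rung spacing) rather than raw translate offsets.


A spool: two coaxial disc flanges of radius 63 mm and thickness 13 mm, joined by a core cylinder of radius 20 mm and height 183 mm. The lower flange rests on z = 0 and the three cylinders share a vertical axis.


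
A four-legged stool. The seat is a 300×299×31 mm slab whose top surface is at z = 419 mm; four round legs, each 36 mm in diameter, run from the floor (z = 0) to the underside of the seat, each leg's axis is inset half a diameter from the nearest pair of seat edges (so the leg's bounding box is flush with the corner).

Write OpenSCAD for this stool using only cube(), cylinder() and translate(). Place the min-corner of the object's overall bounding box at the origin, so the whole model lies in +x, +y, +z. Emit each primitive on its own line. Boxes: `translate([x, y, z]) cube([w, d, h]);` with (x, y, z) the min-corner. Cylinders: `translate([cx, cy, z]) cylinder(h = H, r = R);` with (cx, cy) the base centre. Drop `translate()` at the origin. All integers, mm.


translate([0, 0, 388]) cube([300, 299, 31]);
translate([18, 18, 0]) cylinder(h = 388, r = 18);
translate([282, 18, 0]) cylinder(h = 388, r = 18);
translate([18, 281, 0]) cylinder(h = 388, r = 18);
translate([282, 281, 0]) cylinder(h = 388, r = 18);


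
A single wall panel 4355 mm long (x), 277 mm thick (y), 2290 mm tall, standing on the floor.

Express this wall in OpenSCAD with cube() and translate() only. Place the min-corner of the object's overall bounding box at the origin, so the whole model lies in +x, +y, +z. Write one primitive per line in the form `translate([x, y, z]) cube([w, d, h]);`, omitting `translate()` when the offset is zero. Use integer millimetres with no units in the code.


cube([4355, 277, 2290]);


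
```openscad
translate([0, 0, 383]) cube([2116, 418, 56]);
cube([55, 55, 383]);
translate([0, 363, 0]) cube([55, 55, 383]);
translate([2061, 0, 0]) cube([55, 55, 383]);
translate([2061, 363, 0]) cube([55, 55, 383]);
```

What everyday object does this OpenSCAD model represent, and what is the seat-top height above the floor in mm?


A bench. The seat-top height is 439 mm.

A long slab on four corner posts — a bench. The slab sits at z = 383 with thickness 56, so the top is 383 + 56 = 439 mm.


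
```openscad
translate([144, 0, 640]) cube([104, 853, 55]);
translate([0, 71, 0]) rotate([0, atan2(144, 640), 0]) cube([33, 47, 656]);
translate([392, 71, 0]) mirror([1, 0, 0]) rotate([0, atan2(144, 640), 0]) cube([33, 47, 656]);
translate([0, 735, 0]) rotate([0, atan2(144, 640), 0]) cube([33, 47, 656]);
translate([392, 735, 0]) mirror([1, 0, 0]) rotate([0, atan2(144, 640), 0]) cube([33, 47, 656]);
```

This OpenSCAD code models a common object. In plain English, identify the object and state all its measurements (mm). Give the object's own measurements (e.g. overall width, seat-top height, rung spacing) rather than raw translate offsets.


A sawhorse. A 104×853×55 mm beam (x, y, z) sits on two A-frame leg pairs. Each pair is two raked legs of 33×47 mm section (47 mm along y) splaying symmetrically in x. Each leg rises 640 mm vertically over 144 mm of horizontal reach and is 656 mm long along its own axis. Every leg's outer bottom edge rests on the floor and its outer top edge meets a bottom edge of the beam — the left legs (tilting toward +x) meet the beam's −x bottom edge, the right legs (their mirror images, tilting toward −x) meet its +x bottom edge — so the leg tops tuck under the beam, the beam's underside is 640 mm above the floor, and the feet are 392 mm apart outside-to-outside with the beam centred between them. The two leg pairs are set in 71 mm from either end of the beam.


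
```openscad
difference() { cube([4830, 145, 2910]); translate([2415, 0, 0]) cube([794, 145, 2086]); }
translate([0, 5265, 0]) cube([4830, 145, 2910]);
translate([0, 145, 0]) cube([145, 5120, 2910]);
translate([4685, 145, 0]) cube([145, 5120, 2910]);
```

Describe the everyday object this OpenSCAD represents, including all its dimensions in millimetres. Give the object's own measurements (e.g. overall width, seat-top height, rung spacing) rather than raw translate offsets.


A single room: four walls, each 2910 mm tall and 145 mm thick, enclosing an outside footprint 4830×5410 mm (x × y), no floor or roof. The front and back walls (−y and +y sides) run the full x-width; the side walls fit between their inner faces. A door opening 794 mm wide and 2086 mm tall is cut through the front wall from the floor up, its −x edge 2415 mm from the wall's −x end.


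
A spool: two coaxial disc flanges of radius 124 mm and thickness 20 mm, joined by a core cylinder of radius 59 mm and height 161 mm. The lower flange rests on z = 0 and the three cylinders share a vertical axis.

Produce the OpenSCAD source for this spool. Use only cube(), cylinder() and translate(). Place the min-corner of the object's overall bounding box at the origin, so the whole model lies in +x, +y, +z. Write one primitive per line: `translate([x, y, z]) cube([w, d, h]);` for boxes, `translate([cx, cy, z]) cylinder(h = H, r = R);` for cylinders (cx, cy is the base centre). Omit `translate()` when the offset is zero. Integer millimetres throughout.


translate([124, 124, 0]) cylinder(h = 20, r = 124);
translate([124, 124, 20]) cylinder(h = 161, r = 59);
translate([124, 124, 181]) cylinder(h = 20, r = 124);
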